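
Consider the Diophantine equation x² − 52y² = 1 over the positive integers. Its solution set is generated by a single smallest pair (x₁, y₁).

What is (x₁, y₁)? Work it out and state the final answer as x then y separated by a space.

649 90

d=52: √d = [7; 4,1,2,1,4,14] (ℓ=6, even), read p_5/q_5
i=0: a=7 ⇒ p=7, q=1
i=1: a=4 ⇒ p=29, q=4
i=2: a=1 ⇒ p=36, q=5
i=3: a=2 ⇒ p=101, q=14
i=4: a=1 ⇒ p=137, q=19
i=5: a=4 ⇒ p=649, q=90
(x₁, y₁) = (649, 90);  649² − 52·90² = 1 ✓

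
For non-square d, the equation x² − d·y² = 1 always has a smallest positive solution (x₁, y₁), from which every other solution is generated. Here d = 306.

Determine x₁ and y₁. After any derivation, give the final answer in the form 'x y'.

√306 = [17; 2,34, …], period ℓ=2 (even) → k=1
a_0=17:  p_0=17·1+0=17,  q_0=17·0+1=1
a_1=2:  p_1=2·17+1=35,  q_1=2·1+0=2
fundamental: x₁=35, y₁=2  (since 1225 − 306·4 = 1)

35 2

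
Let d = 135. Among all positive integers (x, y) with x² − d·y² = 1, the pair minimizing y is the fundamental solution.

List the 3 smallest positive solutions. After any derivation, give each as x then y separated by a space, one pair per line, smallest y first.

d=135: √d = [11; 1,1,1,1,1,1,1,22] (ℓ=8, even), read p_7/q_7
i=0: a=11 ⇒ p=11, q=1
i=1: a=1 ⇒ p=12, q=1
…
i=3: a=1 ⇒ p=35, q=3
i=4: a=1 ⇒ p=58, q=5
…
i=6: a=1 ⇒ p=151, q=13
i=7: a=1 ⇒ p=244, q=21
fundamental: x₁=244, y₁=21  (since 59536 − 135·441 = 1)
(x_2, y_2) = (244·244 + 135·21·21, 244·21 + 21·244) = (119071, 10248)
(x_3, y_3) = (244·119071 + 135·21·10248, 244·10248 + 21·119071) = (58106404, 5001003)

244 21
119071 10248
58106404 5001003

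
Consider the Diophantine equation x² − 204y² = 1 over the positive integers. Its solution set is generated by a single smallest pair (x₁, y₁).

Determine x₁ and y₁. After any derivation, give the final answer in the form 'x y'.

d=204: √d = [14; 3,1,1,6,1,1,3,28] (ℓ=8, even), read p_7/q_7
i=0: a=14 ⇒ p=14, q=1
i=1: a=3 ⇒ p=43, q=3
i=2: a=1 ⇒ p=57, q=4
i=3: a=1 ⇒ p=100, q=7
i=4: a=6 ⇒ p=657, q=46
…
i=6: a=1 ⇒ p=1414, q=99
i=7: a=3 ⇒ p=4999, q=350
(x₁, y₁) = (4999, 350);  4999² − 204·350² = 1 ✓

4999 350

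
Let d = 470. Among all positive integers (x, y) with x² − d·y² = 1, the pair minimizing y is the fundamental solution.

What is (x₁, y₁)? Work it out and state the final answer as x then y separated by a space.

1691 78

√470 = [21; 1,2,8,2,1,42, …], period ℓ=6 (even) → k=5
k=0  a_k=21  p_k/q_k = 21/1
k=1  a_k=1  p_k/q_k = 22/1
…
k=4  a_k=2  p_k/q_k = 1149/53
k=5  a_k=1  p_k/q_k = 1691/78
(x₁, y₁) = (1691, 78);  1691² − 470·78² = 1 ✓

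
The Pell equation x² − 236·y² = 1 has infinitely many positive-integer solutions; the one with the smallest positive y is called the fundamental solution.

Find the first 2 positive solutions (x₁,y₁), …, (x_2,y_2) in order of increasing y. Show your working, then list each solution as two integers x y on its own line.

√236 → a₀=15, period (2,1,3,5,1,6,1,5,3,1,2,30); ℓ=12 even so k=11
i=0: a=15 ⇒ p=15, q=1
i=1: a=2 ⇒ p=31, q=2
i=2: a=1 ⇒ p=46, q=3
…
i=7: a=1 ⇒ p=8311, q=541
…
i=10: a=1 ⇒ p=203535, q=13249
i=11: a=2 ⇒ p=561799, q=36570
(x₁, y₁) = (561799, 36570);  561799² − 236·36570² = 1 ✓
n=2: (561799,36570)∘(561799,36570) = (561799·561799+236·36570·36570, 561799·36570+36570·561799) = (631236232801,41089978860)

561799 36570
631236232801 41089978860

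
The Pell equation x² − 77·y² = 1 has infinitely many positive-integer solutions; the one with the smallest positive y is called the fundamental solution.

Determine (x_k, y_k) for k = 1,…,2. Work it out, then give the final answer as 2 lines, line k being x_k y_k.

351 40
246401 28080

√77 = [8; 1,3,2,3,1,16, …], period ℓ=6 (even) → k=5
step 0: (8, 1)  from 8·(1,0) + (0,1)
step 1: (9, 1)  from 1·(8,1) + (1,0)
…
step 4: (272, 31)  from 3·(79,9) + (35,4)
step 5: (351, 40)  from 1·(272,31) + (79,9)
→ (351, 40).  Check: 351²=123201, 77·40²=123200, difference 1.
(351+40√77)^2 = 246401 + 28080√77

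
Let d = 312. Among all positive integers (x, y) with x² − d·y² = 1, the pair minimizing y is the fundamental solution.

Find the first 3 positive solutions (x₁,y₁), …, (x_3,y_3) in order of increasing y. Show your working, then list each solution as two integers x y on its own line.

53 3
5617 318
595349 33705

[17; 1,1,1,34] for √312; ℓ=4 ⇒ convergent index 3
a_0=17:  p_0=17·1+0=17,  q_0=17·0+1=1
a_1=1:  p_1=1·17+1=18,  q_1=1·1+0=1
a_2=1:  p_2=1·18+17=35,  q_2=1·1+1=2
a_3=1:  p_3=1·35+18=53,  q_3=1·2+1=3
(x₁, y₁) = (53, 3);  53² − 312·3² = 1 ✓
(x_2, y_2) = (53·53 + 312·3·3, 53·3 + 3·53) = (5617, 318)
(x_3, y_3) = (53·5617 + 312·3·318, 53·318 + 3·5617) = (595349, 33705)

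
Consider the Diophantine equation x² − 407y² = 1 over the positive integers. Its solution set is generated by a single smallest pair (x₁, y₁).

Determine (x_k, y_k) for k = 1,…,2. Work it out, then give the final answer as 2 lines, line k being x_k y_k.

2663 132
14183137 703032

d=407: √d = [20; 5,1,2,1,5,40] (ℓ=6, even), read p_5/q_5
k=0  a_k=20  p_k/q_k = 20/1
…
k=4  a_k=1  p_k/q_k = 464/23
k=5  a_k=5  p_k/q_k = 2663/132
(x₁, y₁) = (2663, 132);  2663² − 407·132² = 1 ✓
k=2:  x_2 = 2663·2663+407·132·132 = 14183137,  y_2 = 2663·132+132·2663 = 703032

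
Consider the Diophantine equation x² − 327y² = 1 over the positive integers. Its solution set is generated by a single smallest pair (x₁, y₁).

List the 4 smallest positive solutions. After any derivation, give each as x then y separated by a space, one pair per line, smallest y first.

217 12
94177 5208
40872601 2260260
17738614657 980947632

√327 = [18; 12,36, …], period ℓ=2 (even) → k=1
a_0=18:  p_0=18·1+0=18,  q_0=18·0+1=1
a_1=12:  p_1=12·18+1=217,  q_1=12·1+0=12
fundamental: x₁=217, y₁=12  (since 47089 − 327·144 = 1)
n=2: (217,12)∘(217,12) = (217·217+327·12·12, 217·12+12·217) = (94177,5208)
n=3: (94177,5208)∘(217,12) = (217·94177+327·12·5208, 217·5208+12·94177) = (40872601,2260260)
n=4: (40872601,2260260)∘(217,12) = (217·40872601+327·12·2260260, 217·2260260+12·40872601) = (17738614657,980947632)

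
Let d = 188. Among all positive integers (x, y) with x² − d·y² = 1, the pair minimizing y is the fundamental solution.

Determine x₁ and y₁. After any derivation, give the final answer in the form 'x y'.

4607 336

√188 → a₀=13, period (1,2,2,6,2,2,1,26); ℓ=8 even so k=7
i=0: a=13 ⇒ p=13, q=1
i=1: a=1 ⇒ p=14, q=1
…
i=6: a=2 ⇒ p=3277, q=239
i=7: a=1 ⇒ p=4607, q=336
fundamental: x₁=4607, y₁=336  (since 21224449 − 188·112896 = 1)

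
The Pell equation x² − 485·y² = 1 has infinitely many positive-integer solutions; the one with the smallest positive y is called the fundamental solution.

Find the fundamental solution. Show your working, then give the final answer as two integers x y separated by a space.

√485 = [22; 44, …], period ℓ=1 (odd) → k=1
a_0=22:  p_0=22·1+0=22,  q_0=22·0+1=1
a_1=44:  p_1=44·22+1=969,  q_1=44·1+0=44
→ (969, 44).  Check: 969²=938961, 485·44²=938960, difference 1.

969 44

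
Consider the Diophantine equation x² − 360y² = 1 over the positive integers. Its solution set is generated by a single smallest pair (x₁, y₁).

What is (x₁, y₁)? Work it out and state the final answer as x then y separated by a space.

19 1

[18; 1,36] for √360; ℓ=2 ⇒ convergent index 1
a_0=18:  p_0=18·1+0=18,  q_0=18·0+1=1
a_1=1:  p_1=1·18+1=19,  q_1=1·1+0=1
→ (19, 1).  Check: 19²=361, 360·1²=360, difference 1.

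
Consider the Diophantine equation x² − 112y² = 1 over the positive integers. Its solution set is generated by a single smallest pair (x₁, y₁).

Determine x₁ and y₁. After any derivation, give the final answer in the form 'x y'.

√112 = [10; 1,1,2,1,1,20, …], period ℓ=6 (even) → k=5
i=0: a=10 ⇒ p=10, q=1
i=1: a=1 ⇒ p=11, q=1
i=2: a=1 ⇒ p=21, q=2
i=3: a=2 ⇒ p=53, q=5
i=4: a=1 ⇒ p=74, q=7
i=5: a=1 ⇒ p=127, q=12
→ (127, 12).  Check: 127²=16129, 112·12²=16128, difference 1.

127 12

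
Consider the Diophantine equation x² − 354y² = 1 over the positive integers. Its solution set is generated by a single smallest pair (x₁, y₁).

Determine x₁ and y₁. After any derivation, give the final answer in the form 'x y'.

258065 13716

√354 = [18; 1,4,2,2,18,2,2,4,1,36, …], period ℓ=10 (even) → k=9
k=0  a_k=18  p_k/q_k = 18/1
…
k=4  a_k=2  p_k/q_k = 508/27
…
k=8  a_k=4  p_k/q_k = 210294/11177
k=9  a_k=1  p_k/q_k = 258065/13716
fundamental: x₁=258065, y₁=13716  (since 66597544225 − 354·188128656 = 1)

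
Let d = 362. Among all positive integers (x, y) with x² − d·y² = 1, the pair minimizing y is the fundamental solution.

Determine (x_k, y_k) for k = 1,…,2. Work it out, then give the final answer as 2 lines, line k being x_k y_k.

723 38
1045457 54948

d=362: √d = [19; 38] (ℓ=1, odd), read p_1/q_1
step 0: (19, 1)  from 19·(1,0) + (0,1)
step 1: (723, 38)  from 38·(19,1) + (1,0)
(x₁, y₁) = (723, 38);  723² − 362·38² = 1 ✓
(723+38√362)^2 = 1045457 + 54948√362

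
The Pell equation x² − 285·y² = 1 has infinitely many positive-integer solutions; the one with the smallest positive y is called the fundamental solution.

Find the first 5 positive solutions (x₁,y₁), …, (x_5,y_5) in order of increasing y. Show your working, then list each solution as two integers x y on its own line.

[16; 1,7,2,7,1,32] for √285; ℓ=6 ⇒ convergent index 5
k=0  a_k=16  p_k/q_k = 16/1
k=1  a_k=1  p_k/q_k = 17/1
…
k=3  a_k=2  p_k/q_k = 287/17
k=4  a_k=7  p_k/q_k = 2144/127
k=5  a_k=1  p_k/q_k = 2431/144
→ (2431, 144).  Check: 2431²=5909761, 285·144²=5909760, difference 1.
n=2: (2431,144)∘(2431,144) = (2431·2431+285·144·144, 2431·144+144·2431) = (11819521,700128)
n=3: (11819521,700128)∘(2431,144) = (2431·11819521+285·144·700128, 2431·700128+144·11819521) = (57466508671,3404022192)
n=4: (57466508671,3404022192)∘(2431,144) = (2431·57466508671+285·144·3404022192, 2431·3404022192+144·57466508671) = (279402153338881,16550355197376)
n=5: (279402153338881,16550355197376)∘(2431,144) = (2431·279402153338881+285·144·16550355197376, 2431·16550355197376+144·279402153338881) = (1358453212067130751,80467823565619920)

2431 144
11819521 700128
57466508671 3404022192
279402153338881 16550355197376
1358453212067130751 80467823565619920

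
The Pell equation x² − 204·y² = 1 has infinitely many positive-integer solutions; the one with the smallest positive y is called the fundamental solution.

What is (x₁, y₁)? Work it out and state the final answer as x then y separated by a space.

d=204: √d = [14; 3,1,1,6,1,1,3,28] (ℓ=8, even), read p_7/q_7
k=0  a_k=14  p_k/q_k = 14/1
k=1  a_k=3  p_k/q_k = 43/3
k=2  a_k=1  p_k/q_k = 57/4
k=3  a_k=1  p_k/q_k = 100/7
k=4  a_k=6  p_k/q_k = 657/46
k=5  a_k=1  p_k/q_k = 757/53
k=6  a_k=1  p_k/q_k = 1414/99
k=7  a_k=3  p_k/q_k = 4999/350
fundamental: x₁=4999, y₁=350  (since 24990001 − 204·122500 = 1)

4999 350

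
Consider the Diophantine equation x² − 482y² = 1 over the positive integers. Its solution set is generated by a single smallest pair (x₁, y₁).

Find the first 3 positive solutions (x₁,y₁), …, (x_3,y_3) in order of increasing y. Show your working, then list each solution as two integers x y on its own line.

483 22
466577 21252
450712899 20529410

d=482: √d = [21; 1,20,1,42] (ℓ=4, even), read p_3/q_3
step 0: (21, 1)  from 21·(1,0) + (0,1)
step 1: (22, 1)  from 1·(21,1) + (1,0)
step 2: (461, 21)  from 20·(22,1) + (21,1)
step 3: (483, 22)  from 1·(461,21) + (22,1)
(x₁, y₁) = (483, 22);  483² − 482·22² = 1 ✓
k=2:  x_2 = 483·483+482·22·22 = 466577,  y_2 = 483·22+22·483 = 21252
k=3:  x_3 = 483·466577+482·22·21252 = 450712899,  y_3 = 483·21252+22·466577 = 20529410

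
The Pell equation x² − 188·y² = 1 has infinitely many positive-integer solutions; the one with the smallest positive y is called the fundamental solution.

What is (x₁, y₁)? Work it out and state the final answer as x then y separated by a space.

√188 = [13; 1,2,2,6,2,2,1,26, …], period ℓ=8 (even) → k=7
k=0  a_k=13  p_k/q_k = 13/1
k=1  a_k=1  p_k/q_k = 14/1
k=2  a_k=2  p_k/q_k = 41/3
k=3  a_k=2  p_k/q_k = 96/7
…
k=6  a_k=2  p_k/q_k = 3277/239
k=7  a_k=1  p_k/q_k = 4607/336
→ (4607, 336).  Check: 4607²=21224449, 188·336²=21224448, difference 1.

4607 336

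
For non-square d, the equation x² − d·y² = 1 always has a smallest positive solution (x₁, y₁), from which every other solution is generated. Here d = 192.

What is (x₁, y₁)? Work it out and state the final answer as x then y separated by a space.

√192 → a₀=13, period (1,5,1,26); ℓ=4 even so k=3
i=0: a=13 ⇒ p=13, q=1
…
i=2: a=5 ⇒ p=83, q=6
i=3: a=1 ⇒ p=97, q=7
(x₁, y₁) = (97, 7);  97² − 192·7² = 1 ✓

97 7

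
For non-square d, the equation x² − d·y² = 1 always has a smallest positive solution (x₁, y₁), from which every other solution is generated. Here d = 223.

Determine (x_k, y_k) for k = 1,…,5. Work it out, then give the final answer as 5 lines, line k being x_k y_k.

224 15
100351 6720
44957024 3010545
20140646401 1348717440
9022964630624 604222402575

√223 = [14; 1,13,1,28, …], period ℓ=4 (even) → k=3
k=0  a_k=14  p_k/q_k = 14/1
k=1  a_k=1  p_k/q_k = 15/1
k=2  a_k=13  p_k/q_k = 209/14
k=3  a_k=1  p_k/q_k = 224/15
(x₁, y₁) = (224, 15);  224² − 223·15² = 1 ✓
k=2:  x_2 = 224·224+223·15·15 = 100351,  y_2 = 224·15+15·224 = 6720
k=3:  x_3 = 224·100351+223·15·6720 = 44957024,  y_3 = 224·6720+15·100351 = 3010545
k=4:  x_4 = 224·44957024+223·15·3010545 = 20140646401,  y_4 = 224·3010545+15·44957024 = 1348717440
k=5:  x_5 = 224·20140646401+223·15·1348717440 = 9022964630624,  y_5 = 224·1348717440+15·20140646401 = 604222402575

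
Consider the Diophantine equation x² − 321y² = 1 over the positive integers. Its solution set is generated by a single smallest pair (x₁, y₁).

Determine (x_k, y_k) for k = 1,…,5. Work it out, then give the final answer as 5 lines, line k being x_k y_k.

215 12
92449 5160
39752855 2218788
17093635201 954073680
7350223383575 410249463612

√321 → a₀=17, period (1,10,1,34); ℓ=4 even so k=3
step 0: (17, 1)  from 17·(1,0) + (0,1)
step 1: (18, 1)  from 1·(17,1) + (1,0)
step 2: (197, 11)  from 10·(18,1) + (17,1)
step 3: (215, 12)  from 1·(197,11) + (18,1)
fundamental: x₁=215, y₁=12  (since 46225 − 321·144 = 1)
n=2: (215,12)∘(215,12) = (215·215+321·12·12, 215·12+12·215) = (92449,5160)
n=3: (92449,5160)∘(215,12) = (215·92449+321·12·5160, 215·5160+12·92449) = (39752855,2218788)
n=4: (39752855,2218788)∘(215,12) = (215·39752855+321·12·2218788, 215·2218788+12·39752855) = (17093635201,954073680)
n=5: (17093635201,954073680)∘(215,12) = (215·17093635201+321·12·954073680, 215·954073680+12·17093635201) = (7350223383575,410249463612)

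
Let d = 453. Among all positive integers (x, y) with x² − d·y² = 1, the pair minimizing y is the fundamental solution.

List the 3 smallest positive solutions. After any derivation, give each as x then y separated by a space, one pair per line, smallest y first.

[21; 3,1,1,10,14,10,1,1,3,42] for √453; ℓ=10 ⇒ convergent index 9
step 0: (21, 1)  from 21·(1,0) + (0,1)
step 1: (64, 3)  from 3·(21,1) + (1,0)
…
step 3: (149, 7)  from 1·(85,4) + (64,3)
…
step 8: (469329, 22051)  from 1·(245764,11547) + (223565,10504)
step 9: (1653751, 77700)  from 3·(469329,22051) + (245764,11547)
→ (1653751, 77700).  Check: 1653751²=2734892370001, 453·77700²=2734892370000, difference 1.
k=2:  x_2 = 1653751·1653751+453·77700·77700 = 5469784740001,  y_2 = 1653751·77700+77700·1653751 = 256992905400
k=3:  x_3 = 1653751·5469784740001+453·77700·256992905400 = 18091323967121133751,  y_3 = 1653751·256992905400+77700·5469784740001 = 850004548596233100

1653751 77700
5469784740001 256992905400
18091323967121133751 850004548596233100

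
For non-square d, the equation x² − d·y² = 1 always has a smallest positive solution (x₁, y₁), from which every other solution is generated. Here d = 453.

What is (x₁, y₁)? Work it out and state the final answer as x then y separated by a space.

1653751 77700

√453 → a₀=21, period (3,1,1,10,14,10,1,1,3,42); ℓ=10 even so k=9
a_0=21:  p_0=21·1+0=21,  q_0=21·0+1=1
…
a_2=1:  p_2=1·64+21=85,  q_2=1·3+1=4
a_3=1:  p_3=1·85+64=149,  q_3=1·4+3=7
a_4=10:  p_4=10·149+85=1575,  q_4=10·7+4=74
a_5=14:  p_5=14·1575+149=22199,  q_5=14·74+7=1043
…
a_7=1:  p_7=1·223565+22199=245764,  q_7=1·10504+1043=11547
a_8=1:  p_8=1·245764+223565=469329,  q_8=1·11547+10504=22051
a_9=3:  p_9=3·469329+245764=1653751,  q_9=3·22051+11547=77700
→ (1653751, 77700).  Check: 1653751²=2734892370001, 453·77700²=2734892370000, difference 1.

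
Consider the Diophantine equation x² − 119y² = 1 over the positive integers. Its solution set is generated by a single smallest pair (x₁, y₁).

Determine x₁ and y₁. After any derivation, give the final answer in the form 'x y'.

[10; 1,9,1,20] for √119; ℓ=4 ⇒ convergent index 3
a_0=10:  p_0=10·1+0=10,  q_0=10·0+1=1
a_1=1:  p_1=1·10+1=11,  q_1=1·1+0=1
a_2=9:  p_2=9·11+10=109,  q_2=9·1+1=10
a_3=1:  p_3=1·109+11=120,  q_3=1·10+1=11
→ (120, 11).  Check: 120²=14400, 119·11²=14399, difference 1.

120 11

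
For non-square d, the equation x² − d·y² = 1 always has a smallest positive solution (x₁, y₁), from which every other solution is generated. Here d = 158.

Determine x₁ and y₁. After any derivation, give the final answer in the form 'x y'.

√158 → a₀=12, period (1,1,3,12,3,1,1,24); ℓ=8 even so k=7
a_0=12:  p_0=12·1+0=12,  q_0=12·0+1=1
…
a_2=1:  p_2=1·13+12=25,  q_2=1·1+1=2
…
a_5=3:  p_5=3·1081+88=3331,  q_5=3·86+7=265
a_6=1:  p_6=1·3331+1081=4412,  q_6=1·265+86=351
a_7=1:  p_7=1·4412+3331=7743,  q_7=1·351+265=616
→ (7743, 616).  Check: 7743²=59954049, 158·616²=59954048, difference 1.

7743 616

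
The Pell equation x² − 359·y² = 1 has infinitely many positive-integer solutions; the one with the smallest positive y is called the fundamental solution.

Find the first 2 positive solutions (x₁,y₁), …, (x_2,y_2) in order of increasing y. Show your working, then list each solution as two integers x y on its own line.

√359 = [18; 1,17,1,36, …], period ℓ=4 (even) → k=3
i=0: a=18 ⇒ p=18, q=1
i=1: a=1 ⇒ p=19, q=1
i=2: a=17 ⇒ p=341, q=18
i=3: a=1 ⇒ p=360, q=19
(x₁, y₁) = (360, 19);  360² − 359·19² = 1 ✓
n=2: (360,19)∘(360,19) = (360·360+359·19·19, 360·19+19·360) = (259199,13680)

360 19
259199 13680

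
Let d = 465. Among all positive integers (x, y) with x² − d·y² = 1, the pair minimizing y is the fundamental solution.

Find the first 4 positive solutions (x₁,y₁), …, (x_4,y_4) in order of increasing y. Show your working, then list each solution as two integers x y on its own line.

15871 736
503777281 23362112
15990898437631 741560158368
507583097703505921 23538602523554944

√465 = [21; 1,1,3,2,2,2,3,1,1,42, …], period ℓ=10 (even) → k=9
k=0  a_k=21  p_k/q_k = 21/1
k=1  a_k=1  p_k/q_k = 22/1
…
k=3  a_k=3  p_k/q_k = 151/7
k=4  a_k=2  p_k/q_k = 345/16
k=5  a_k=2  p_k/q_k = 841/39
k=6  a_k=2  p_k/q_k = 2027/94
…
k=8  a_k=1  p_k/q_k = 8949/415
k=9  a_k=1  p_k/q_k = 15871/736
fundamental: x₁=15871, y₁=736  (since 251888641 − 465·541696 = 1)
k=2:  x_2 = 15871·15871+465·736·736 = 503777281,  y_2 = 15871·736+736·15871 = 23362112
k=3:  x_3 = 15871·503777281+465·736·23362112 = 15990898437631,  y_3 = 15871·23362112+736·503777281 = 741560158368
k=4:  x_4 = 15871·15990898437631+465·736·741560158368 = 507583097703505921,  y_4 = 15871·741560158368+736·15990898437631 = 23538602523554944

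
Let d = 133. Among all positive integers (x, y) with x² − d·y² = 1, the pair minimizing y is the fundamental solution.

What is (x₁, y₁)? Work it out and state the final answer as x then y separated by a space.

√133 → a₀=11, period (1,1,7,5,1,…,1,1,22); ℓ=16 even so k=15
i=0: a=11 ⇒ p=11, q=1
…
i=2: a=1 ⇒ p=23, q=2
…
i=4: a=5 ⇒ p=888, q=77
…
i=7: a=1 ⇒ p=3010, q=261
i=8: a=2 ⇒ p=7969, q=691
…
i=11: a=1 ⇒ p=29927, q=2595
…
i=13: a=7 ⇒ p=1210008, q=104921
i=14: a=1 ⇒ p=1378591, q=119539
i=15: a=1 ⇒ p=2588599, q=224460
fundamental: x₁=2588599, y₁=224460  (since 6700844782801 − 133·50382291600 = 1)

2588599 224460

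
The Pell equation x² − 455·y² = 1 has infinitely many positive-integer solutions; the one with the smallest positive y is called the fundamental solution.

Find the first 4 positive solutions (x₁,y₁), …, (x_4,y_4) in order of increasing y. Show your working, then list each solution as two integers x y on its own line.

[21; 3,42] for √455; ℓ=2 ⇒ convergent index 1
k=0  a_k=21  p_k/q_k = 21/1
k=1  a_k=3  p_k/q_k = 64/3
→ (64, 3).  Check: 64²=4096, 455·3²=4095, difference 1.
(x_2, y_2) = (64·64 + 455·3·3, 64·3 + 3·64) = (8191, 384)
(x_3, y_3) = (64·8191 + 455·3·384, 64·384 + 3·8191) = (1048384, 49149)
(x_4, y_4) = (64·1048384 + 455·3·49149, 64·49149 + 3·1048384) = (134184961, 6290688)

64 3
8191 384
1048384 49149
134184961 6290688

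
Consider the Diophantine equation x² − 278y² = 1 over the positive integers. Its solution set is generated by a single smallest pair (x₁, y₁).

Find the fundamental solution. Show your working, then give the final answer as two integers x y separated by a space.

2501 150

√278 = [16; 1,2,16,2,1,32, …], period ℓ=6 (even) → k=5
k=0  a_k=16  p_k/q_k = 16/1
…
k=2  a_k=2  p_k/q_k = 50/3
k=3  a_k=16  p_k/q_k = 817/49
k=4  a_k=2  p_k/q_k = 1684/101
k=5  a_k=1  p_k/q_k = 2501/150
fundamental: x₁=2501, y₁=150  (since 6255001 − 278·22500 = 1)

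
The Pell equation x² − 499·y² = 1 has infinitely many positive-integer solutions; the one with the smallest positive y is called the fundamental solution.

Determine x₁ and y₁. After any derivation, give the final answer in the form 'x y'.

4490 201

√499 = [22; 2,1,21,1,2,44, …], period ℓ=6 (even) → k=5
k=0  a_k=22  p_k/q_k = 22/1
k=1  a_k=2  p_k/q_k = 45/2
…
k=3  a_k=21  p_k/q_k = 1452/65
k=4  a_k=1  p_k/q_k = 1519/68
k=5  a_k=2  p_k/q_k = 4490/201
→ (4490, 201).  Check: 4490²=20160100, 499·201²=20160099, difference 1.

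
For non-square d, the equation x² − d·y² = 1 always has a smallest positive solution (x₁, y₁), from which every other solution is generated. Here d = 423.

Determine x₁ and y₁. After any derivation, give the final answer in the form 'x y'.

√423 → a₀=20, period (1,1,3,4,3,1,1,40); ℓ=8 even so k=7
a_0=20:  p_0=20·1+0=20,  q_0=20·0+1=1
a_1=1:  p_1=1·20+1=21,  q_1=1·1+0=1
…
a_3=3:  p_3=3·41+21=144,  q_3=3·2+1=7
a_4=4:  p_4=4·144+41=617,  q_4=4·7+2=30
…
a_6=1:  p_6=1·1995+617=2612,  q_6=1·97+30=127
a_7=1:  p_7=1·2612+1995=4607,  q_7=1·127+97=224
fundamental: x₁=4607, y₁=224  (since 21224449 − 423·50176 = 1)

4607 224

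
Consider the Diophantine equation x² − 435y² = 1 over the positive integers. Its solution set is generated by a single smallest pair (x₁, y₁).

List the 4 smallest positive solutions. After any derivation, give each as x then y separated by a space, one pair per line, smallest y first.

[20; 1,5,1,40] for √435; ℓ=4 ⇒ convergent index 3
step 0: (20, 1)  from 20·(1,0) + (0,1)
…
step 2: (125, 6)  from 5·(21,1) + (20,1)
step 3: (146, 7)  from 1·(125,6) + (21,1)
fundamental: x₁=146, y₁=7  (since 21316 − 435·49 = 1)
(x_2, y_2) = (146·146 + 435·7·7, 146·7 + 7·146) = (42631, 2044)
(x_3, y_3) = (146·42631 + 435·7·2044, 146·2044 + 7·42631) = (12448106, 596841)
(x_4, y_4) = (146·12448106 + 435·7·596841, 146·596841 + 7·12448106) = (3634804321, 174275528)

146 7
42631 2044
12448106 596841
3634804321 174275528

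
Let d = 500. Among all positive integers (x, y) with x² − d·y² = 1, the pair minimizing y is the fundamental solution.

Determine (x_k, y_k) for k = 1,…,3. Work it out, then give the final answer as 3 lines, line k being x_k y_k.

930249 41602
1730726404001 77400437796
3220013013190122249 144003359718540806

√500 = [22; 2,1,3,2,1,…,1,2,44, …], period ℓ=14 (even) → k=13
a_0=22:  p_0=22·1+0=22,  q_0=22·0+1=1
…
a_2=1:  p_2=1·45+22=67,  q_2=1·2+1=3
…
a_4=2:  p_4=2·246+67=559,  q_4=2·11+3=25
…
a_10=2:  p_10=2·30254+15809=76317,  q_10=2·1353+707=3413
…
a_12=1:  p_12=1·259205+76317=335522,  q_12=1·11592+3413=15005
a_13=2:  p_13=2·335522+259205=930249,  q_13=2·15005+11592=41602
fundamental: x₁=930249, y₁=41602  (since 865363202001 − 500·1730726404 = 1)
k=2:  x_2 = 930249·930249+500·41602·41602 = 1730726404001,  y_2 = 930249·41602+41602·930249 = 77400437796
k=3:  x_3 = 930249·1730726404001+500·41602·77400437796 = 3220013013190122249,  y_3 = 930249·77400437796+41602·1730726404001 = 144003359718540806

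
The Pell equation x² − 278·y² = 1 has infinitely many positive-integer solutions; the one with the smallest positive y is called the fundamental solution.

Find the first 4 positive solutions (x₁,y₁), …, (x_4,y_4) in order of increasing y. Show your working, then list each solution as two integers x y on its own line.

2501 150
12510001 750300
62575022501 3753000450
313000250040001 18772507500600

d=278: √d = [16; 1,2,16,2,1,32] (ℓ=6, even), read p_5/q_5
k=0  a_k=16  p_k/q_k = 16/1
k=1  a_k=1  p_k/q_k = 17/1
…
k=3  a_k=16  p_k/q_k = 817/49
k=4  a_k=2  p_k/q_k = 1684/101
k=5  a_k=1  p_k/q_k = 2501/150
fundamental: x₁=2501, y₁=150  (since 6255001 − 278·22500 = 1)
k=2:  x_2 = 2501·2501+278·150·150 = 12510001,  y_2 = 2501·150+150·2501 = 750300
k=3:  x_3 = 2501·12510001+278·150·750300 = 62575022501,  y_3 = 2501·750300+150·12510001 = 3753000450
k=4:  x_4 = 2501·62575022501+278·150·3753000450 = 313000250040001,  y_4 = 2501·3753000450+150·62575022501 = 18772507500600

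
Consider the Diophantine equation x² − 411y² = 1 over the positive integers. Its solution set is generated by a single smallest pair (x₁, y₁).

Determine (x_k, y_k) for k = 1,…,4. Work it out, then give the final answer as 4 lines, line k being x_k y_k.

49730 2453
4946145799 243975380
491943661118810 24265791292347
48928716529930696801 2413475601692857240

[20; 3,1,1,1,19,1,1,1,3,40] for √411; ℓ=10 ⇒ convergent index 9
a_0=20:  p_0=20·1+0=20,  q_0=20·0+1=1
a_1=3:  p_1=3·20+1=61,  q_1=3·1+0=3
…
a_3=1:  p_3=1·81+61=142,  q_3=1·4+3=7
…
a_5=19:  p_5=19·223+142=4379,  q_5=19·11+7=216
…
a_8=1:  p_8=1·8981+4602=13583,  q_8=1·443+227=670
a_9=3:  p_9=3·13583+8981=49730,  q_9=3·670+443=2453
(x₁, y₁) = (49730, 2453);  49730² − 411·2453² = 1 ✓
k=2:  x_2 = 49730·49730+411·2453·2453 = 4946145799,  y_2 = 49730·2453+2453·49730 = 243975380
k=3:  x_3 = 49730·4946145799+411·2453·243975380 = 491943661118810,  y_3 = 49730·243975380+2453·4946145799 = 24265791292347
k=4:  x_4 = 49730·491943661118810+411·2453·24265791292347 = 48928716529930696801,  y_4 = 49730·24265791292347+2453·491943661118810 = 2413475601692857240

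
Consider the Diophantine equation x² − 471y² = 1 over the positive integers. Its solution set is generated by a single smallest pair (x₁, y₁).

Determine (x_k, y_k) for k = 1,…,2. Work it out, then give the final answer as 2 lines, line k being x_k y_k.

√471 = [21; 1,2,2,1,3,…,2,1,42, …], period ℓ=14 (even) → k=13
i=0: a=21 ⇒ p=21, q=1
i=1: a=1 ⇒ p=22, q=1
i=2: a=2 ⇒ p=65, q=3
…
i=5: a=3 ⇒ p=803, q=37
…
i=9: a=3 ⇒ p=644804, q=29711
…
i=12: a=2 ⇒ p=5506953, q=253747
i=13: a=1 ⇒ p=7838695, q=361188
→ (7838695, 361188).  Check: 7838695²=61445139303025, 471·361188²=61445139303024, difference 1.
k=2:  x_2 = 7838695·7838695+471·361188·361188 = 122890278606049,  y_2 = 7838695·361188+361188·7838695 = 5662485139320

7838695 361188
122890278606049 5662485139320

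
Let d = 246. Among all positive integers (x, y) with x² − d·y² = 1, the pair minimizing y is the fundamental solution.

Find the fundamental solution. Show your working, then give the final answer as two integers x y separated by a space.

[15; 1,2,5,1,14,1,5,2,1,30] for √246; ℓ=10 ⇒ convergent index 9
i=0: a=15 ⇒ p=15, q=1
…
i=2: a=2 ⇒ p=47, q=3
…
i=4: a=1 ⇒ p=298, q=19
i=5: a=14 ⇒ p=4423, q=282
i=6: a=1 ⇒ p=4721, q=301
…
i=8: a=2 ⇒ p=60777, q=3875
i=9: a=1 ⇒ p=88805, q=5662
fundamental: x₁=88805, y₁=5662  (since 7886328025 − 246·32058244 = 1)

88805 5662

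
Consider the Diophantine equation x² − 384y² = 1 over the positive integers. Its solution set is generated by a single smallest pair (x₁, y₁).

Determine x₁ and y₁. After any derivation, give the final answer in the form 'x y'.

d=384: √d = [19; 1,1,2,9,2,1,1,38] (ℓ=8, even), read p_7/q_7
k=0  a_k=19  p_k/q_k = 19/1
k=1  a_k=1  p_k/q_k = 20/1
k=2  a_k=1  p_k/q_k = 39/2
k=3  a_k=2  p_k/q_k = 98/5
k=4  a_k=9  p_k/q_k = 921/47
…
k=6  a_k=1  p_k/q_k = 2861/146
k=7  a_k=1  p_k/q_k = 4801/245
fundamental: x₁=4801, y₁=245  (since 23049601 − 384·60025 = 1)

4801 245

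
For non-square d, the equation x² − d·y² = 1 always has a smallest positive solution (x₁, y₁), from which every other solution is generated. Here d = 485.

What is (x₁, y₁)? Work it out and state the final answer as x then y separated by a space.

969 44

d=485: √d = [22; 44] (ℓ=1, odd), read p_1/q_1
a_0=22:  p_0=22·1+0=22,  q_0=22·0+1=1
a_1=44:  p_1=44·22+1=969,  q_1=44·1+0=44
(x₁, y₁) = (969, 44);  969² − 485·44² = 1 ✓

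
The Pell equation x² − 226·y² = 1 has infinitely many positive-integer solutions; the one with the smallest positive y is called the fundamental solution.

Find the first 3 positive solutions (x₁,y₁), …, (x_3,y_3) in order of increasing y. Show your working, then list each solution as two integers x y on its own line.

[15; 30] for √226; ℓ=1 ⇒ convergent index 1
k=0  a_k=15  p_k/q_k = 15/1
k=1  a_k=30  p_k/q_k = 451/30
→ (451, 30).  Check: 451²=203401, 226·30²=203400, difference 1.
k=2:  x_2 = 451·451+226·30·30 = 406801,  y_2 = 451·30+30·451 = 27060
k=3:  x_3 = 451·406801+226·30·27060 = 366934051,  y_3 = 451·27060+30·406801 = 24408090

451 30
406801 27060
366934051 24408090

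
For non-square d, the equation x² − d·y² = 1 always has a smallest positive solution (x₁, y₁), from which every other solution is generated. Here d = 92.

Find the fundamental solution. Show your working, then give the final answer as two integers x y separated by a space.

1151 120

√92 → a₀=9, period (1,1,2,4,2,1,1,18); ℓ=8 even so k=7
a_0=9:  p_0=9·1+0=9,  q_0=9·0+1=1
a_1=1:  p_1=1·9+1=10,  q_1=1·1+0=1
…
a_4=4:  p_4=4·48+19=211,  q_4=4·5+2=22
a_5=2:  p_5=2·211+48=470,  q_5=2·22+5=49
a_6=1:  p_6=1·470+211=681,  q_6=1·49+22=71
a_7=1:  p_7=1·681+470=1151,  q_7=1·71+49=120
fundamental: x₁=1151, y₁=120  (since 1324801 − 92·14400 = 1)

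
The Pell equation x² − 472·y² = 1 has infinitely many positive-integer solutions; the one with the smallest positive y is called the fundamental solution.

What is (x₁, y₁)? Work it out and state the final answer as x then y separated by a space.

√472 = [21; 1,2,1,1,1,…,2,1,42, …], period ℓ=14 (even) → k=13
a_0=21:  p_0=21·1+0=21,  q_0=21·0+1=1
…
a_2=2:  p_2=2·22+21=65,  q_2=2·1+1=3
a_3=1:  p_3=1·65+22=87,  q_3=1·3+1=4
a_4=1:  p_4=1·87+65=152,  q_4=1·4+3=7
…
a_6=4:  p_6=4·239+152=1108,  q_6=4·11+7=51
…
a_10=1:  p_10=1·30003+24224=54227,  q_10=1·1381+1115=2496
a_11=1:  p_11=1·54227+30003=84230,  q_11=1·2496+1381=3877
a_12=2:  p_12=2·84230+54227=222687,  q_12=2·3877+2496=10250
a_13=1:  p_13=1·222687+84230=306917,  q_13=1·10250+3877=14127
(x₁, y₁) = (306917, 14127);  306917² − 472·14127² = 1 ✓

306917 14127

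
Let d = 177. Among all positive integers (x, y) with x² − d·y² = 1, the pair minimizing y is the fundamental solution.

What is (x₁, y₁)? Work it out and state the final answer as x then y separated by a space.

d=177: √d = [13; 3,3,2,8,2,3,3,26] (ℓ=8, even), read p_7/q_7
a_0=13:  p_0=13·1+0=13,  q_0=13·0+1=1
a_1=3:  p_1=3·13+1=40,  q_1=3·1+0=3
…
a_3=2:  p_3=2·133+40=306,  q_3=2·10+3=23
…
a_5=2:  p_5=2·2581+306=5468,  q_5=2·194+23=411
a_6=3:  p_6=3·5468+2581=18985,  q_6=3·411+194=1427
a_7=3:  p_7=3·18985+5468=62423,  q_7=3·1427+411=4692
fundamental: x₁=62423, y₁=4692  (since 3896630929 − 177·22014864 = 1)

62423 4692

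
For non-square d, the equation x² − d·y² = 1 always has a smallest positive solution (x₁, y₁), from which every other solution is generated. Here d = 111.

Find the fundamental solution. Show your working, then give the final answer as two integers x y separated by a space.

√111 → a₀=10, period (1,1,6,1,1,20); ℓ=6 even so k=5
i=0: a=10 ⇒ p=10, q=1
…
i=2: a=1 ⇒ p=21, q=2
i=3: a=6 ⇒ p=137, q=13
i=4: a=1 ⇒ p=158, q=15
i=5: a=1 ⇒ p=295, q=28
(x₁, y₁) = (295, 28);  295² − 111·28² = 1 ✓

295 28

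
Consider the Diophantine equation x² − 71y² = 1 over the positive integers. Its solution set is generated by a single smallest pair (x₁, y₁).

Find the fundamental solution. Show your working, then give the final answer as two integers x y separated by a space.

3480 413

d=71: √d = [8; 2,2,1,7,1,2,2,16] (ℓ=8, even), read p_7/q_7
step 0: (8, 1)  from 8·(1,0) + (0,1)
…
step 2: (42, 5)  from 2·(17,2) + (8,1)
…
step 5: (514, 61)  from 1·(455,54) + (59,7)
step 6: (1483, 176)  from 2·(514,61) + (455,54)
step 7: (3480, 413)  from 2·(1483,176) + (514,61)
→ (3480, 413).  Check: 3480²=12110400, 71·413²=12110399, difference 1.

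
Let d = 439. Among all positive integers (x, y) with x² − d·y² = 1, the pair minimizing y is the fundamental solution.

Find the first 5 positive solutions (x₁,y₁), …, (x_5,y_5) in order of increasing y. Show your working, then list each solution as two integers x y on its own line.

[20; 1,19,1,40] for √439; ℓ=4 ⇒ convergent index 3
a_0=20:  p_0=20·1+0=20,  q_0=20·0+1=1
…
a_2=19:  p_2=19·21+20=419,  q_2=19·1+1=20
a_3=1:  p_3=1·419+21=440,  q_3=1·20+1=21
fundamental: x₁=440, y₁=21  (since 193600 − 439·441 = 1)
k=2:  x_2 = 440·440+439·21·21 = 387199,  y_2 = 440·21+21·440 = 18480
k=3:  x_3 = 440·387199+439·21·18480 = 340734680,  y_3 = 440·18480+21·387199 = 16262379
k=4:  x_4 = 440·340734680+439·21·16262379 = 299846131201,  y_4 = 440·16262379+21·340734680 = 14310875040
k=5:  x_5 = 440·299846131201+439·21·14310875040 = 263864254722200,  y_5 = 440·14310875040+21·299846131201 = 12593553772821

440 21
387199 18480
340734680 16262379
299846131201 14310875040
263864254722200 12593553772821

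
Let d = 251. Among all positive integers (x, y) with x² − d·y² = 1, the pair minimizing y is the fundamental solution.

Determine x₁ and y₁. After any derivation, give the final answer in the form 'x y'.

3674890 231957

[15; 1,5,2,1,2,…,5,1,30] for √251; ℓ=14 ⇒ convergent index 13
a_0=15:  p_0=15·1+0=15,  q_0=15·0+1=1
…
a_2=5:  p_2=5·16+15=95,  q_2=5·1+1=6
…
a_4=1:  p_4=1·206+95=301,  q_4=1·13+6=19
…
a_7=15:  p_7=15·1917+808=29563,  q_7=15·121+51=1866
…
a_11=2:  p_11=2·212692+151649=577033,  q_11=2·13425+9572=36422
a_12=5:  p_12=5·577033+212692=3097857,  q_12=5·36422+13425=195535
a_13=1:  p_13=1·3097857+577033=3674890,  q_13=1·195535+36422=231957
(x₁, y₁) = (3674890, 231957);  3674890² − 251·231957² = 1 ✓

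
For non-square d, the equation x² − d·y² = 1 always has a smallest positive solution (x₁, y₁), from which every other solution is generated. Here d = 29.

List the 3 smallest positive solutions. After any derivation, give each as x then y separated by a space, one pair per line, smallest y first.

√29 = [5; 2,1,1,2,10, …], period ℓ=5 (odd) → k=9
a_0=5:  p_0=5·1+0=5,  q_0=5·0+1=1
…
a_2=1:  p_2=1·11+5=16,  q_2=1·2+1=3
a_3=1:  p_3=1·16+11=27,  q_3=1·3+2=5
…
a_5=10:  p_5=10·70+27=727,  q_5=10·13+5=135
a_6=2:  p_6=2·727+70=1524,  q_6=2·135+13=283
a_7=1:  p_7=1·1524+727=2251,  q_7=1·283+135=418
a_8=1:  p_8=1·2251+1524=3775,  q_8=1·418+283=701
a_9=2:  p_9=2·3775+2251=9801,  q_9=2·701+418=1820
(x₁, y₁) = (9801, 1820);  9801² − 29·1820² = 1 ✓
(9801+1820√29)^2 = 192119201 + 35675640√29
(9801+1820√29)^3 = 3765920568201 + 699313893460√29

9801 1820
192119201 35675640
3765920568201 699313893460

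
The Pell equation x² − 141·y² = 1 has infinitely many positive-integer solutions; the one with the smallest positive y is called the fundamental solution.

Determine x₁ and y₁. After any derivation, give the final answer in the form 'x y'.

[11; 1,6,1,22] for √141; ℓ=4 ⇒ convergent index 3
step 0: (11, 1)  from 11·(1,0) + (0,1)
step 1: (12, 1)  from 1·(11,1) + (1,0)
step 2: (83, 7)  from 6·(12,1) + (11,1)
step 3: (95, 8)  from 1·(83,7) + (12,1)
fundamental: x₁=95, y₁=8  (since 9025 − 141·64 = 1)

95 8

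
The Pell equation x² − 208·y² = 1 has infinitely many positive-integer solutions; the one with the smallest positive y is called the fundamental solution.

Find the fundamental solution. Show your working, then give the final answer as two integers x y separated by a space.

649 45

[14; 2,2,1,2,2,28] for √208; ℓ=6 ⇒ convergent index 5
step 0: (14, 1)  from 14·(1,0) + (0,1)
…
step 4: (274, 19)  from 2·(101,7) + (72,5)
step 5: (649, 45)  from 2·(274,19) + (101,7)
(x₁, y₁) = (649, 45);  649² − 208·45² = 1 ✓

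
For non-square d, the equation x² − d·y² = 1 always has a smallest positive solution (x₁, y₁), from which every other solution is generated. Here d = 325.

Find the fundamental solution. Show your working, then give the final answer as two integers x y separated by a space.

[18; 36] for √325; ℓ=1 ⇒ convergent index 1
step 0: (18, 1)  from 18·(1,0) + (0,1)
step 1: (649, 36)  from 36·(18,1) + (1,0)
fundamental: x₁=649, y₁=36  (since 421201 − 325·1296 = 1)

649 36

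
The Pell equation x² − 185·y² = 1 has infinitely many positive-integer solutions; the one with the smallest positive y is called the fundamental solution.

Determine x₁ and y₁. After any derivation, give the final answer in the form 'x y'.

9249 680

√185 = [13; 1,1,1,1,26, …], period ℓ=5 (odd) → k=9
k=0  a_k=13  p_k/q_k = 13/1
…
k=8  a_k=1  p_k/q_k = 5563/409
k=9  a_k=1  p_k/q_k = 9249/680
fundamental: x₁=9249, y₁=680  (since 85544001 − 185·462400 = 1)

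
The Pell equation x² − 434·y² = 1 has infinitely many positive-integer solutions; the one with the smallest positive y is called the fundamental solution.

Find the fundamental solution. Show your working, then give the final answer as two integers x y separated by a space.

125 6

[20; 1,4,1,40] for √434; ℓ=4 ⇒ convergent index 3
a_0=20:  p_0=20·1+0=20,  q_0=20·0+1=1
a_1=1:  p_1=1·20+1=21,  q_1=1·1+0=1
a_2=4:  p_2=4·21+20=104,  q_2=4·1+1=5
a_3=1:  p_3=1·104+21=125,  q_3=1·5+1=6
fundamental: x₁=125, y₁=6  (since 15625 − 434·36 = 1)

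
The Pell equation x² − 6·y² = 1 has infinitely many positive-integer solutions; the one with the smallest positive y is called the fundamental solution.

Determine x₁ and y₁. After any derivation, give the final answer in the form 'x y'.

[2; 2,4] for √6; ℓ=2 ⇒ convergent index 1
k=0  a_k=2  p_k/q_k = 2/1
k=1  a_k=2  p_k/q_k = 5/2
fundamental: x₁=5, y₁=2  (since 25 − 6·4 = 1)

5 2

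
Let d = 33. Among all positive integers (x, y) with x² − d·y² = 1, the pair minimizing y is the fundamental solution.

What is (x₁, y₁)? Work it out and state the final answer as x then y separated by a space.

23 4

√33 = [5; 1,2,1,10, …], period ℓ=4 (even) → k=3
k=0  a_k=5  p_k/q_k = 5/1
…
k=2  a_k=2  p_k/q_k = 17/3
k=3  a_k=1  p_k/q_k = 23/4
(x₁, y₁) = (23, 4);  23² − 33·4² = 1 ✓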